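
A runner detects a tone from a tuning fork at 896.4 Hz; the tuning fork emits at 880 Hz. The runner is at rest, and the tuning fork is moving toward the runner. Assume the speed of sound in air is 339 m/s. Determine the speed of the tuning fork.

6.2 m/s

f' = f · v/(v − v_s) ⇒ v_s = v · |1 − f/f'|.
v_s = 339 × |1 − 880/896.4| = 339 × 0.0183 ≈ 6.2 m/s.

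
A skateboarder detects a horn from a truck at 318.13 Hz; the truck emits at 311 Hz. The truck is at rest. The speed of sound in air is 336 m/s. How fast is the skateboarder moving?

f' > f, so the skateboarder is approaching.
f' = f · (v + v_o)/v ⇒ v_o = v · |f'/f − 1|.
v_o = 336 × |318.13/311 − 1| = 336 × 0.02293 ≈ 7.7 m/s.

7.7 m/s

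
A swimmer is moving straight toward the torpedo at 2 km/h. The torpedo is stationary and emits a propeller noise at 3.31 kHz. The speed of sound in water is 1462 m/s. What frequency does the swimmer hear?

2 km/h = 0.5556 m/s.
Only the observer moves, toward the source, so f' = f · (v + v_o)/v.
f' = 3.31 × (1462 + 0.5556)/1462 = 3.31 × 1462.6/1462 ≈ 3.31 kHz.

3.31 kHz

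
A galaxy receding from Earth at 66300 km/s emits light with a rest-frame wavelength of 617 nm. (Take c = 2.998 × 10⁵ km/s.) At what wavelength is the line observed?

β = v/c = 66300/299800 = 0.2211.
Relativistic Doppler for wavelength: λ' = λ₀ · √((1 + β)/(1 − β)).
λ' = 617 × √(1.2211/0.7789) = 617 × 1.25215 ≈ 772.6 nm.

772.6 nm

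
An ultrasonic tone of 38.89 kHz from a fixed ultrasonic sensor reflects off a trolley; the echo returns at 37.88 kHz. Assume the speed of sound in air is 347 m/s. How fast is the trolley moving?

4.6 m/s

Double Doppler shift off a moving reflector: f₂ = f₀ · (v + u)/(v − u) (u > 0 toward emitter).
Rearranging, u = v · (f₂ − f₀)/(f₂ + f₀) = 347 × -1.01/76.77 ≈ -4.6 m/s.
So the trolley is moving at 4.6 m/s away from the emitter.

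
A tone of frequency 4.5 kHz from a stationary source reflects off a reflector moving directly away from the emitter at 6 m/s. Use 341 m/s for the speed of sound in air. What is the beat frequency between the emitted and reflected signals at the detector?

156 Hz

At the reflector (a moving observer), f₁ = f₀ · (v − u)/v = 4.5 × 335/341 ≈ 4.4208 kHz.
On reflection it acts as a source moving away from the stationary detector: f₂ = f₁ · v/(v + u) = 4.4208 × 341/347 ≈ 4.3444 kHz.
Beat frequency (with f₀ = 4500 Hz): |f₂ − f₀| = 2u·f₀/(v + u) = 2 × 6 × 4500/347 ≈ 156 Hz.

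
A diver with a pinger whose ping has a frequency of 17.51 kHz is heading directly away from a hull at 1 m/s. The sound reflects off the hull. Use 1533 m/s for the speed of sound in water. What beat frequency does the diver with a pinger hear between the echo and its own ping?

22.8 Hz

The hull receives the sound from a moving source: f₁ = f₀ · v/(v + v_e) = 17.51 × 1533/1534 ≈ 17.4986 kHz.
On the return leg the diver with a pinger is a moving observer: f₂ = f₁ · (v − v_e)/v = 17.4986 × 1532/1533 ≈ 17.4872 kHz.
Beat against the emitted tone (with f₀ = 17510 Hz): |f₂ − f₀| = 2v_e·f₀/(v + v_e) = 2 × 1 × 17510/1534 ≈ 22.8 Hz.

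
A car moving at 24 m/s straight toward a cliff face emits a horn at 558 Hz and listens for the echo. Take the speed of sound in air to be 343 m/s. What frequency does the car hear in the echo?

The cliff face receives the sound from a moving source: f₁ = f₀ · v/(v − v_e) = 558 × 343/319 ≈ 600 Hz.
On the return leg the car is a moving observer: f₂ = f₁ · (v + v_e)/v = 600 × 367/343 ≈ 642 Hz.
Equivalently f₂ = f₀ · (v + v_e)/(v − v_e).

642 Hz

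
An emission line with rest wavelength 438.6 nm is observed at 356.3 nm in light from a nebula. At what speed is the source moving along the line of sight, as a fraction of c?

λ'/λ₀ = 0.8124 < 1 (blueshift), so the source is approaching.
λ'/λ₀ = √((1 − β)/(1 + β)) for an approaching source ⇒ β = (1 − r²)/(1 + r²) with r = λ'/λ₀.
β = (1 − 0.6599)/(1 + 0.6599) ≈ 0.205.

0.205c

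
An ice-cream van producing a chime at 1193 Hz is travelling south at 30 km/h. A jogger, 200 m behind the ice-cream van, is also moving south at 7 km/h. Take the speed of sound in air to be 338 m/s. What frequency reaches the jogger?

1171 Hz

30 km/h = 8.333 m/s; 7 km/h = 1.944 m/s.
The jogger is behind, so the ice-cream van is moving away from it while the jogger is moving toward the ice-cream van.
General Doppler shift: f' = f · (v + v_o)/(v + v_s).
f' = 1193 × (338 + 1.944)/(338 + 8.333) = 1193 × 339.94/346.33 ≈ 1171 Hz.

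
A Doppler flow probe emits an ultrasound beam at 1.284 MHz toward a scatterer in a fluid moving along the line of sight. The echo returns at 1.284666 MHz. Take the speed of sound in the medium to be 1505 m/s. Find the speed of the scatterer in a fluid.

0.39 m/s

Double Doppler shift off a moving reflector: f₂ = f₀ · (v + u)/(v − u) (u > 0 toward emitter).
Rearranging, u = v · (f₂ − f₀)/(f₂ + f₀) = 1505 × 0.000666/2.568666 ≈ 0.39 m/s.
So the scatterer in a fluid is moving at 0.39 m/s toward the emitter.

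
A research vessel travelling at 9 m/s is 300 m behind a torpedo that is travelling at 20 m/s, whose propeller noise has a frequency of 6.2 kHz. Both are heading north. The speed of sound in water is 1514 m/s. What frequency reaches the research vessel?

6.16 kHz

The research vessel is behind, so the torpedo is moving away from it while the research vessel is moving toward the torpedo.
Both move, so f' = f · (v + v_o)/(v + v_s).
f' = 6.2 × (1514 + 9)/(1514 + 20) = 6.2 × 1523/1534 ≈ 6.16 kHz.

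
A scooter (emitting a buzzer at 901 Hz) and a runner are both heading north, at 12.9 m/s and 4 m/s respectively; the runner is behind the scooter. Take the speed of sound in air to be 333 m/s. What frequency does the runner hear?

878 Hz

The runner is behind, so the scooter is moving away from it while the runner is moving toward the scooter.
General Doppler shift: f' = f · (v + v_o)/(v + v_s).
f' = 901 × (333 + 4)/(333 + 12.9) = 901 × 337/345.9 ≈ 878 Hz.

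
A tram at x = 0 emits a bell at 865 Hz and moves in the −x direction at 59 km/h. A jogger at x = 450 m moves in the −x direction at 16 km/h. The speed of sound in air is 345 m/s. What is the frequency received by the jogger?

836 Hz

59 km/h = 16.39 m/s; 16 km/h = 4.444 m/s.
The observer lies on the +x side, so the source is heading away from the observer and the observer is heading toward the source.
General Doppler shift: f' = f · (v + v_o)/(v + v_s).
f' = 865 × (345 + 4.444)/(345 + 16.39) = 865 × 349.44/361.39 ≈ 836 Hz.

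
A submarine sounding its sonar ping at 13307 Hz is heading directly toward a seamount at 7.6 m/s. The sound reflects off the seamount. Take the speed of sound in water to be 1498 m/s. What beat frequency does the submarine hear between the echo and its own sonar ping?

136 Hz

The seamount receives the sound from a moving source: f₁ = f₀ · v/(v − v_e) = 13307 × 1498/1490.4 ≈ 13374.9 Hz.
On the return leg the submarine is a moving observer: f₂ = f₁ · (v + v_e)/v = 13374.9 × 1505.6/1498 ≈ 13442.7 Hz.
Beat against the emitted tone: |f₂ − f₀| = 2v_e·f₀/(v − v_e) = 2 × 7.6 × 13307/1490.4 ≈ 136 Hz.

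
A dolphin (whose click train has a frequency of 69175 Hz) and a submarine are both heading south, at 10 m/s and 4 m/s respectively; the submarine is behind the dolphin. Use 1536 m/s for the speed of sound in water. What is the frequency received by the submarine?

The submarine is behind, so the dolphin is moving away from it while the submarine is moving toward the dolphin.
General Doppler shift: f' = f · (v + v_o)/(v + v_s).
f' = 69175 × (1536 + 4)/(1536 + 10) = 69175 × 1540/1546 ≈ 68907 Hz.

68907 Hz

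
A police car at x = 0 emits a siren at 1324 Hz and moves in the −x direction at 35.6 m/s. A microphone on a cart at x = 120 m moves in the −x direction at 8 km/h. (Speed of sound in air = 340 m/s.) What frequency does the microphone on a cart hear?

1206 Hz

8 km/h = 2.222 m/s.
The observer lies on the +x side, so the source is heading away from the observer and the observer is heading toward the source.
General Doppler shift: f' = f · (v + v_o)/(v + v_s).
f' = 1324 × (340 + 2.222)/(340 + 35.6) = 1324 × 342.22/375.6 ≈ 1206 Hz.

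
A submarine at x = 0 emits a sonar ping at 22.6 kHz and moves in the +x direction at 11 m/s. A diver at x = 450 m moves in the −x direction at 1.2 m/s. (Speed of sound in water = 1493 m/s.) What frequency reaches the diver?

22.8 kHz

The observer lies on the +x side, so the source is heading toward the observer and the observer is heading toward the source.
General Doppler shift: f' = f · (v + v_o)/(v − v_s).
f' = 22.6 × (1493 + 1.2)/(1493 − 11) = 22.6 × 1494.2/1482 ≈ 22.8 kHz.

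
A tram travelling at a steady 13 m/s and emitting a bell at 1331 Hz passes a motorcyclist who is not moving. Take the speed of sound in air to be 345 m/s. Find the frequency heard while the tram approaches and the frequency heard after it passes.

1383 Hz approaching; 1283 Hz receding

Approaching: f₁ = f · v/(v − v_s) = 1331 × 345/332 ≈ 1383 Hz.
Receding: f₂ = f · v/(v + v_s) = 1331 × 345/358 ≈ 1283 Hz.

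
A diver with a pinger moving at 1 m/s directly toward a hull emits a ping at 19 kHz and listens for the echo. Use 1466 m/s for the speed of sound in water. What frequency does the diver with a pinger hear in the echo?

The hull receives the sound from a moving source: f₁ = f₀ · v/(v − v_e) = 19 × 1466/1465 ≈ 19.01 kHz.
On the return leg the diver with a pinger is a moving observer: f₂ = f₁ · (v + v_e)/v = 19.01 × 1467/1466 ≈ 19.03 kHz.
Equivalently f₂ = f₀ · (v + v_e)/(v − v_e).

19.03 kHz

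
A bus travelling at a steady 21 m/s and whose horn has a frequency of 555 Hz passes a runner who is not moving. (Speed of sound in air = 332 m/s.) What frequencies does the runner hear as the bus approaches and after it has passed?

592 Hz approaching; 522 Hz receding

Approaching: f₁ = f · v/(v − v_s) = 555 × 332/311 ≈ 592 Hz.
Receding: f₂ = f · v/(v + v_s) = 555 × 332/353 ≈ 522 Hz.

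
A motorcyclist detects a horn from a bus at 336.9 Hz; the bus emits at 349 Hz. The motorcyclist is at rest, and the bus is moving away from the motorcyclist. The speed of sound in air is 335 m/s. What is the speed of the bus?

f' = f · v/(v + v_s) ⇒ v_s = v · |1 − f/f'|.
v_s = 335 × |1 − 349/336.9| = 335 × 0.03592 ≈ 12.0 m/s.

12.0 m/s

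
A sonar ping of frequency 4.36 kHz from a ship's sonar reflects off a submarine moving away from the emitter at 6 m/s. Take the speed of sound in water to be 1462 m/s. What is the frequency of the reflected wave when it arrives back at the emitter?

At the submarine (a moving observer), f₁ = f₀ · (v − u)/v = 4.36 × 1456/1462 ≈ 4.34 kHz.
On reflection it acts as a source moving away from the stationary detector: f₂ = f₁ · v/(v + u) = 4.34 × 1462/1468 ≈ 4.32 kHz.

4.32 kHz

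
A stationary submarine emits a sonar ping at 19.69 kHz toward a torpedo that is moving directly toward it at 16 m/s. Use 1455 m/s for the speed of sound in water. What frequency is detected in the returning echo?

The torpedo first receives the wave as a moving observer: f₁ = f₀ · (v + u)/v = 19.69 × (1455 + 16)/1455 ≈ 19.91 kHz.
The reflection then acts as a moving source: f₂ = f₁ · v/(v − u) ≈ 20.13 kHz.

20.13 kHz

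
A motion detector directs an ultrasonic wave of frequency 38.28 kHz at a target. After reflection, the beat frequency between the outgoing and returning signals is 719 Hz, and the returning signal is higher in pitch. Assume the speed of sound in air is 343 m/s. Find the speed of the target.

3.2 m/s

Double Doppler shift off a moving reflector: f₂ = f₀ · (v + u)/(v − u) (u > 0 toward emitter).
Returning signal is higher, so f₂ = f₀ + Δf = 38280 + 719 = 38999 Hz.
Rearranging, u = v · (f₂ − f₀)/(f₂ + f₀) = 343 × 719/77279 ≈ 3.2 m/s.
So the target is moving at 3.2 m/s toward the emitter.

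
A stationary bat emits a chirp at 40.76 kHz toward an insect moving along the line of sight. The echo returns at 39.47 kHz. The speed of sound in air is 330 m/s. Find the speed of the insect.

5.3 m/s

Double Doppler shift off a moving reflector: f₂ = f₀ · (v + u)/(v − u) (u > 0 toward emitter).
Rearranging, u = v · (f₂ − f₀)/(f₂ + f₀) = 330 × -1.29/80.23 ≈ -5.3 m/s.
So the insect is moving at 5.3 m/s away from the emitter.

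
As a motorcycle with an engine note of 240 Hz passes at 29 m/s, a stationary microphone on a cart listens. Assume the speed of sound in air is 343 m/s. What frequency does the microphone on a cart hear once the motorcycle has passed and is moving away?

Receding: f₂ = f · v/(v + v_s) = 240 × 343/372 ≈ 221 Hz.

221 Hz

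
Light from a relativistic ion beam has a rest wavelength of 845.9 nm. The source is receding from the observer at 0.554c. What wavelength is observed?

Relativistic Doppler for wavelength: λ' = λ₀ · √((1 + β)/(1 − β)).
λ' = 845.9 × √(1.5540/0.4460) = 845.9 × 1.86663 ≈ 1579.0 nm.

1579.0 nm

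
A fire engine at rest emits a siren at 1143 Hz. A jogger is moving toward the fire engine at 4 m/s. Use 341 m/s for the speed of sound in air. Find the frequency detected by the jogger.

Moving observer, stationary source: f' = f · (v + v_o)/v.
f' = 1143 × (341 + 4)/341 = 1143 × 345/341 ≈ 1156 Hz.

1156 Hz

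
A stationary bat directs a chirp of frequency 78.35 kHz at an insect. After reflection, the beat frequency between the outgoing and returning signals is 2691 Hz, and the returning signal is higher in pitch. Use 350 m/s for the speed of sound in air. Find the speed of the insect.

5.9 m/s

Double Doppler shift off a moving reflector: f₂ = f₀ · (v + u)/(v − u) (u > 0 toward emitter).
Returning signal is higher, so f₂ = f₀ + Δf = 78350 + 2691 = 81041 Hz.
Rearranging, u = v · (f₂ − f₀)/(f₂ + f₀) = 350 × 2691/159391 ≈ 5.9 m/s.
So the insect is moving at 5.9 m/s toward the emitter.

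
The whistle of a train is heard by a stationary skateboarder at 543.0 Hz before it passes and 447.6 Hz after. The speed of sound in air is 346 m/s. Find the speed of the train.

f₁/f₂ = (v + v_s)/(v − v_s), so v_s = v · (f₁ − f₂)/(f₁ + f₂).
v_s = 346 × (543.0 − 447.6)/(543.0 + 447.6) = 346 × 95.4/990.6 ≈ 33 m/s.

33 m/s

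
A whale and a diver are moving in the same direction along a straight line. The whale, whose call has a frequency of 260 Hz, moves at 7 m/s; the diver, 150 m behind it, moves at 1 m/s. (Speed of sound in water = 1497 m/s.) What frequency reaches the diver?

259 Hz

The diver is behind, so the whale is moving away from it while the diver is moving toward the whale.
With source receding and observer approaching, f' = f · (v + v_o)/(v + v_s).
f' = 260 × (1497 + 1)/(1497 + 7) = 260 × 1498/1504 ≈ 259 Hz.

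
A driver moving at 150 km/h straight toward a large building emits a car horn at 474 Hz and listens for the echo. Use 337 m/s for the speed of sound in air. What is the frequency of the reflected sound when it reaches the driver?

608 Hz

150 km/h = 41.67 m/s.
The large building receives the sound from a moving source: f₁ = f₀ · v/(v − v_e) = 474 × 337/295.33 ≈ 541 Hz.
On the return leg the driver is a moving observer: f₂ = f₁ · (v + v_e)/v = 541 × 378.67/337 ≈ 608 Hz.
Equivalently f₂ = f₀ · (v + v_e)/(v − v_e).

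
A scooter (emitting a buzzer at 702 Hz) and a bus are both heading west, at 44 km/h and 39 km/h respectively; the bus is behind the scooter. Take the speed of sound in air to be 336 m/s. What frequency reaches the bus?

699 Hz

44 km/h = 12.22 m/s; 39 km/h = 10.83 m/s.
The bus is behind, so the scooter is moving away from it while the bus is moving toward the scooter.
Both move, so f' = f · (v + v_o)/(v + v_s).
f' = 702 × (336 + 10.83)/(336 + 12.22) = 702 × 346.83/348.22 ≈ 699 Hz.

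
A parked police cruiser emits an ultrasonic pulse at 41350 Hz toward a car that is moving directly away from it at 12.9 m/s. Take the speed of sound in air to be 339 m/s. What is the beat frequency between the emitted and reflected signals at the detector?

3032 Hz

The car first receives the wave as a moving observer: f₁ = f₀ · (v − u)/v = 41350 × (339 − 12.9)/339 ≈ 39777 Hz.
The reflection then acts as a moving source: f₂ = f₁ · v/(v + u) ≈ 38318 Hz.
Beat frequency: |f₂ − f₀| = 2u·f₀/(v + u) = 2 × 12.9 × 41350/351.9 ≈ 3032 Hz.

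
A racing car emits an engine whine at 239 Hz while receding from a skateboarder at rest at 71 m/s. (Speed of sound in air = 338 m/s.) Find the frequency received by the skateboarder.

With the source moving away from a stationary observer, f' = f · v/(v + v_s).
f' = 239 × 338/(338 + 71) = 239 × 338/409 ≈ 198 Hz.

198 Hz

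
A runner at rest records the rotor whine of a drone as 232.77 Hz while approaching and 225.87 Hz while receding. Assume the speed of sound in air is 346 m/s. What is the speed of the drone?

5.2 m/s

f₁/f₂ = (v + v_s)/(v − v_s), so v_s = v · (f₁ − f₂)/(f₁ + f₂).
v_s = 346 × (232.77 − 225.87)/(232.77 + 225.87) = 346 × 6.90/458.64 ≈ 5.2 m/s.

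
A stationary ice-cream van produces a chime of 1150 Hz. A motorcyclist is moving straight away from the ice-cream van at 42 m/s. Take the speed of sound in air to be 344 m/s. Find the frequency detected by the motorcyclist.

Only the observer moves, away from the source, so f' = f · (v − v_o)/v.
f' = 1150 × (344 − 42)/344 = 1150 × 302/344 ≈ 1010 Hz.

1010 Hz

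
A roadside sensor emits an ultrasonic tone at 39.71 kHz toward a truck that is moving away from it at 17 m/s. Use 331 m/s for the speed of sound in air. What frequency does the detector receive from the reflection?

At the truck (a moving observer), f₁ = f₀ · (v − u)/v = 39.71 × 314/331 ≈ 37.7 kHz.
On reflection it acts as a source moving away from the stationary detector: f₂ = f₁ · v/(v + u) = 37.7 × 331/348 ≈ 35.8 kHz.

35.8 kHz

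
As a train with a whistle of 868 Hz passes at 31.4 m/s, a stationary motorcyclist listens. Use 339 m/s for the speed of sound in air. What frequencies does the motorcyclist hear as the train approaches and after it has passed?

Approaching: f₁ = f · v/(v − v_s) = 868 × 339/307.6 ≈ 957 Hz.
Receding: f₂ = f · v/(v + v_s) = 868 × 339/370.4 ≈ 794 Hz.

957 Hz approaching; 794 Hz receding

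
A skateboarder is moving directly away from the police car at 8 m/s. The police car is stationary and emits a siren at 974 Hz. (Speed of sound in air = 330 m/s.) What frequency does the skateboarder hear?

Only the observer moves, away from the source, so f' = f · (v − v_o)/v.
f' = 974 × (330 − 8)/330 = 974 × 322/330 ≈ 950 Hz.

950 Hz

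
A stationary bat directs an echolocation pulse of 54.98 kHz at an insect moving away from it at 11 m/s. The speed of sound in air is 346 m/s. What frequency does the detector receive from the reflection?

The insect first receives the wave as a moving observer: f₁ = f₀ · (v − u)/v = 54.98 × (346 − 11)/346 ≈ 53.2 kHz.
The reflection then acts as a moving source: f₂ = f₁ · v/(v + u) ≈ 51.6 kHz.
Equivalently f₂ = f₀ · (v − u)/(v + u).

51.6 kHz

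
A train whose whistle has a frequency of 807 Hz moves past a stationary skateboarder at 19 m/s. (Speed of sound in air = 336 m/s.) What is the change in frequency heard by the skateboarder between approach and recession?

91.6 Hz

Approaching: f₁ = f · v/(v − v_s) = 807 × 336/317 ≈ 855.4 Hz.
Receding: f₂ = f · v/(v + v_s) = 807 × 336/355 ≈ 763.8 Hz.
Drop: f₁ − f₂ = 2f·v·v_s/(v² − v_s²) = 2 × 807 × 336 × 19/(336² − 19²) ≈ 91.6 Hz.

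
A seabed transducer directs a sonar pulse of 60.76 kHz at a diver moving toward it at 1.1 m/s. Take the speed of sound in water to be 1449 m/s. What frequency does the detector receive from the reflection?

The diver first receives the wave as a moving observer: f₁ = f₀ · (v + u)/v = 60.76 × (1449 + 1.1)/1449 ≈ 60.8 kHz.
On reflection it acts as a source moving toward the stationary detector: f₂ = f₁ · v/(v − u) = 60.8 × 1449/1447.9 ≈ 60.9 kHz.

60.9 kHz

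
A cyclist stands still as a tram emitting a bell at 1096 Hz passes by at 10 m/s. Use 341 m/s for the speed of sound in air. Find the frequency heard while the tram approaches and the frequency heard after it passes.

Approaching: f₁ = f · v/(v − v_s) = 1096 × 341/331 ≈ 1129 Hz.
Receding: f₂ = f · v/(v + v_s) = 1096 × 341/351 ≈ 1065 Hz.

1129 Hz approaching; 1065 Hz receding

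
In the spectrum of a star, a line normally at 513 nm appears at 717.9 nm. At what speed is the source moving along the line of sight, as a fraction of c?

0.324c

λ'/λ₀ = 1.3994 > 1 (redshift), so the source is receding.
λ'/λ₀ = √((1 + β)/(1 − β)) for a receding source ⇒ β = (r² − 1)/(r² + 1) with r = λ'/λ₀.
β = (1.9584 − 1)/(1.9584 + 1) ≈ 0.324.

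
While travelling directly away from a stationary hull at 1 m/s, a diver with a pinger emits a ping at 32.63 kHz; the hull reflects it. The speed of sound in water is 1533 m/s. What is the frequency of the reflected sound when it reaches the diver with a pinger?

The hull receives the sound from a moving source: f₁ = f₀ · v/(v + v_e) = 32.63 × 1533/1534 ≈ 32.6 kHz.
On the return leg the diver with a pinger is a moving observer: f₂ = f₁ · (v − v_e)/v = 32.6 × 1532/1533 ≈ 32.6 kHz.

32.6 kHz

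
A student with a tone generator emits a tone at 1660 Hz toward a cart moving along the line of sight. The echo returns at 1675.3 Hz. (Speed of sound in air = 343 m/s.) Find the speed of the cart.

1.57 m/s

Double Doppler shift off a moving reflector: f₂ = f₀ · (v + u)/(v − u) (u > 0 toward emitter).
Rearranging, u = v · (f₂ − f₀)/(f₂ + f₀) = 343 × 15.3/3335.3 ≈ 1.57 m/s.
So the cart is moving at 1.57 m/s toward the emitter.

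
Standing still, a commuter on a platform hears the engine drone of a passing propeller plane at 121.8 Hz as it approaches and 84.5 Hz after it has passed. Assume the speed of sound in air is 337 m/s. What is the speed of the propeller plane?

f₁/f₂ = (v + v_s)/(v − v_s), so v_s = v · (f₁ − f₂)/(f₁ + f₂).
v_s = 337 × (121.8 − 84.5)/(121.8 + 84.5) = 337 × 37.3/206.3 ≈ 61 m/s.

61 m/s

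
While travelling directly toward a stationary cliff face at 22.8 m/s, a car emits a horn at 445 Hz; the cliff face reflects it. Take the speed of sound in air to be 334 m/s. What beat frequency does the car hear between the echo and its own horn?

The cliff face receives the sound from a moving source: f₁ = f₀ · v/(v − v_e) = 445 × 334/311.2 ≈ 477.6 Hz.
On the return leg the car is a moving observer: f₂ = f₁ · (v + v_e)/v = 477.6 × 356.8/334 ≈ 510.2 Hz.
Equivalently f₂ = f₀ · (v + v_e)/(v − v_e).
Beat against the emitted tone: |f₂ − f₀| = 2v_e·f₀/(v − v_e) = 2 × 22.8 × 445/311.2 ≈ 65 Hz.

65 Hz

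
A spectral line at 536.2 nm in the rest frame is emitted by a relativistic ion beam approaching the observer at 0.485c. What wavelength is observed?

Relativistic Doppler for wavelength: λ' = λ₀ · √((1 − β)/(1 + β)).
λ' = 536.2 × √(0.5150/1.4850) = 536.2 × 0.58890 ≈ 315.8 nm.

315.8 nm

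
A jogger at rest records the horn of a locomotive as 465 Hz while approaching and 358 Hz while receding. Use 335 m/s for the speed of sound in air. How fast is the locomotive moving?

f₁/f₂ = (v + v_s)/(v − v_s), so v_s = v · (f₁ − f₂)/(f₁ + f₂).
v_s = 335 × (465 − 358)/(465 + 358) = 335 × 107/823 ≈ 44 m/s.

44 m/s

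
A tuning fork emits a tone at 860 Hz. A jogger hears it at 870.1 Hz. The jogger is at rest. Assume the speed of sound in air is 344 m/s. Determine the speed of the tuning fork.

4.0 m/s

f' > f, so the tuning fork is approaching.
f' = f · v/(v − v_s) ⇒ v_s = v · |1 − f/f'|.
v_s = 344 × |1 − 860/870.1| = 344 × 0.01161 ≈ 4.0 m/s.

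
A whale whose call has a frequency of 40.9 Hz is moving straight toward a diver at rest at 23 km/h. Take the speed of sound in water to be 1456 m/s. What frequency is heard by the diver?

23 km/h = 6.389 m/s.
Moving source, stationary observer: f' = f · v/(v − v_s) since the source is approaching.
f' = 40.9 × 1456/(1456 − 6.389) = 40.9 × 1456/1450 ≈ 41.1 Hz.

41.1 Hz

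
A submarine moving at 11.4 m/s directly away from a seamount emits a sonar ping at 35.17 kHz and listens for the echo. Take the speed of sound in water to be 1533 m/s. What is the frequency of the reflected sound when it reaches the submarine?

34.7 kHz

The seamount receives the sound from a moving source: f₁ = f₀ · v/(v + v_e) = 35.17 × 1533/1544.4 ≈ 34.9 kHz.
On the return leg the submarine is a moving observer: f₂ = f₁ · (v − v_e)/v = 34.9 × 1521.6/1533 ≈ 34.7 kHz.
Equivalently f₂ = f₀ · (v − v_e)/(v + v_e).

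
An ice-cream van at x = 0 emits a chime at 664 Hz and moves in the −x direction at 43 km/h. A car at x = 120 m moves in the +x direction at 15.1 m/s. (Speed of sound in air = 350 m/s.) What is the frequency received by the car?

43 km/h = 11.94 m/s.
The observer lies on the +x side, so the source is heading away from the observer and the observer is heading away from the source.
General Doppler shift: f' = f · (v − v_o)/(v + v_s).
f' = 664 × (350 − 15.1)/(350 + 11.94) = 664 × 334.9/361.94 ≈ 614 Hz.

614 Hz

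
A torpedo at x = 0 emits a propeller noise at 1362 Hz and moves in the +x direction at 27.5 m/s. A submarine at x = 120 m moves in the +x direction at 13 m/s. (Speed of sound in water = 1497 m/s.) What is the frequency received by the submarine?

1375 Hz

The observer lies on the +x side, so the source is heading toward the observer and the observer is heading away from the source.
Both move, so f' = f · (v − v_o)/(v − v_s).
f' = 1362 × (1497 − 13)/(1497 − 27.5) = 1362 × 1484/1469.5 ≈ 1375 Hz.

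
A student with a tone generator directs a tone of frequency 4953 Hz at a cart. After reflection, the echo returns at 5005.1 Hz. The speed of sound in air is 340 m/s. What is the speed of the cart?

Double Doppler shift off a moving reflector: f₂ = f₀ · (v + u)/(v − u) (u > 0 toward emitter).
Rearranging, u = v · (f₂ − f₀)/(f₂ + f₀) = 340 × 52.1/9958.1 ≈ 1.78 m/s.
So the cart is moving at 1.78 m/s toward the emitter.

1.78 m/s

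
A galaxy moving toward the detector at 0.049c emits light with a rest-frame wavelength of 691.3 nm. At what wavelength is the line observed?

Relativistic Doppler for wavelength: λ' = λ₀ · √((1 − β)/(1 + β)).
λ' = 691.3 × √(0.9510/1.0490) = 691.3 × 0.95214 ≈ 658.2 nm.

658.2 nm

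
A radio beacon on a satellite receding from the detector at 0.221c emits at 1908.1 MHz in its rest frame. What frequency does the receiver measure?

1524.1 MHz

Relativistic Doppler for frequency: f' = f₀ · √((1 − β)/(1 + β)).
f' = 1908.1 × √(0.7790/1.2210) = 1908.1 × 0.79875 ≈ 1524.1 MHz.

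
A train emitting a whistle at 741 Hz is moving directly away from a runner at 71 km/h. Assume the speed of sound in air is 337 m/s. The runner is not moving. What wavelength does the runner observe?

71 km/h = 19.72 m/s.
Moving source, stationary observer: f' = f · v/(v + v_s) since the source is receding.
f' = 741 × 337/(337 + 19.72) ≈ 700 Hz.
λ' = v/f' = 337/700.032 ≈ 48.1 cm.

48.1 cm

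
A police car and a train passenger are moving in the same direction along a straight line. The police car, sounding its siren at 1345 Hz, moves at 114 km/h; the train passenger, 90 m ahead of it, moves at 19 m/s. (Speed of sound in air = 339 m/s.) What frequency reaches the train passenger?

114 km/h = 31.67 m/s.
The train passenger is ahead, so the police car is moving toward it while the train passenger is moving away from the police car.
General Doppler shift: f' = f · (v − v_o)/(v − v_s).
f' = 1345 × (339 − 19)/(339 − 31.67) = 1345 × 320/307.33 ≈ 1400 Hz.

1400 Hz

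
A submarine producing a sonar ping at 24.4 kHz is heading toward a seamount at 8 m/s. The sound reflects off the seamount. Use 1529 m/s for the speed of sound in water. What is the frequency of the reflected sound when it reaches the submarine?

The seamount receives the sound from a moving source: f₁ = f₀ · v/(v − v_e) = 24.4 × 1529/1521 ≈ 24.5 kHz.
On the return leg the submarine is a moving observer: f₂ = f₁ · (v + v_e)/v = 24.5 × 1537/1529 ≈ 24.7 kHz.
Equivalently f₂ = f₀ · (v + v_e)/(v − v_e).

24.7 kHz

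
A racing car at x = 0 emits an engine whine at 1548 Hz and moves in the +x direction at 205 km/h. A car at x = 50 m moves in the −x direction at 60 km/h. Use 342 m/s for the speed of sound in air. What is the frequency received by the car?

205 km/h = 56.94 m/s; 60 km/h = 16.67 m/s.
The observer lies on the +x side, so the source is heading toward the observer and the observer is heading toward the source.
General Doppler shift: f' = f · (v + v_o)/(v − v_s).
f' = 1548 × (342 + 16.67)/(342 − 56.94) = 1548 × 358.67/285.06 ≈ 1948 Hz.

1948 Hz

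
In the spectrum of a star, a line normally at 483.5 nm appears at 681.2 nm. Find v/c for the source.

λ'/λ₀ = 1.4089 > 1 (redshift), so the source is receding.
λ'/λ₀ = √((1 + β)/(1 − β)) for a receding source ⇒ β = (r² − 1)/(r² + 1) with r = λ'/λ₀.
β = (1.9850 − 1)/(1.9850 + 1) ≈ 0.330.

0.330c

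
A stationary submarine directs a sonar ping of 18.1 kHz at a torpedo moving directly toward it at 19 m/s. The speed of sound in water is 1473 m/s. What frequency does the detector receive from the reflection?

18.57 kHz

The torpedo first receives the wave as a moving observer: f₁ = f₀ · (v + u)/v = 18.1 × (1473 + 19)/1473 ≈ 18.33 kHz.
On reflection it acts as a source moving toward the stationary detector: f₂ = f₁ · v/(v − u) = 18.33 × 1473/1454 ≈ 18.57 kHz.
Equivalently f₂ = f₀ · (v + u)/(v − u).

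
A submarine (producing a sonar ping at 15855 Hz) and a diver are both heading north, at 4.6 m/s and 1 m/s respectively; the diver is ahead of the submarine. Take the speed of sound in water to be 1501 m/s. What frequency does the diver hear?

15893 Hz

The diver is ahead, so the submarine is moving toward it while the diver is moving away from the submarine.
With source approaching and observer receding, f' = f · (v − v_o)/(v − v_s).
f' = 15855 × (1501 − 1)/(1501 − 4.6) = 15855 × 1500/1496.4 ≈ 15893 Hz.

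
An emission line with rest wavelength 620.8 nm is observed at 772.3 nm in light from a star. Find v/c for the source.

0.215

λ'/λ₀ = 1.2440 > 1 (redshift), so the source is receding.
λ'/λ₀ = √((1 + β)/(1 − β)) for a receding source ⇒ β = (r² − 1)/(r² + 1) with r = λ'/λ₀.
β = (1.5476 − 1)/(1.5476 + 1) ≈ 0.215.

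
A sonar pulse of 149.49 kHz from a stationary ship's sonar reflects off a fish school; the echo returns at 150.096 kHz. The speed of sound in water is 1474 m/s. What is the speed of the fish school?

2.98 m/s

Double Doppler shift off a moving reflector: f₂ = f₀ · (v + u)/(v − u) (u > 0 toward emitter).
Rearranging, u = v · (f₂ − f₀)/(f₂ + f₀) = 1474 × 0.606/299.586 ≈ 2.98 m/s.
So the fish school is moving at 2.98 m/s toward the emitter.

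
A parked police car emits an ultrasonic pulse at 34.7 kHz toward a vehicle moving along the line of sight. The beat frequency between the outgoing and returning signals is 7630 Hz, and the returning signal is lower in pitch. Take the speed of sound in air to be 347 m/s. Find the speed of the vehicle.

43 m/s

Double Doppler shift off a moving reflector: f₂ = f₀ · (v + u)/(v − u) (u > 0 toward emitter).
Returning signal is lower, so f₂ = f₀ − Δf = 34700 − 7630 = 27070 Hz.
Rearranging, u = v · (f₂ − f₀)/(f₂ + f₀) = 347 × -7630/61770 ≈ -43 m/s.
So the vehicle is moving at 43 m/s away from the emitter.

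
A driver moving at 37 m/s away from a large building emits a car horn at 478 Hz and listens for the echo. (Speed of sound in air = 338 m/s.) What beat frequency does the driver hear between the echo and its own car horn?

94 Hz

The large building receives the sound from a moving source: f₁ = f₀ · v/(v + v_e) = 478 × 338/375 ≈ 430.8 Hz.
On the return leg the driver is a moving observer: f₂ = f₁ · (v − v_e)/v = 430.8 × 301/338 ≈ 383.7 Hz.
Beat against the emitted tone: |f₂ − f₀| = 2v_e·f₀/(v + v_e) = 2 × 37 × 478/375 ≈ 94 Hz.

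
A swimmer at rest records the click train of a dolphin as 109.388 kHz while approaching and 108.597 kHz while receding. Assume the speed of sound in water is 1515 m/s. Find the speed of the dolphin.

5.5 m/s

f₁/f₂ = (v + v_s)/(v − v_s), so v_s = v · (f₁ − f₂)/(f₁ + f₂).
v_s = 1515 × (109.388 − 108.597)/(109.388 + 108.597) = 1515 × 0.791/217.985 ≈ 5.5 m/s.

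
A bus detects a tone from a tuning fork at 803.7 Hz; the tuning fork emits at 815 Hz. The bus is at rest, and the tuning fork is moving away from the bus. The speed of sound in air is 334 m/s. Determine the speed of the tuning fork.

f' = f · v/(v + v_s) ⇒ v_s = v · |1 − f/f'|.
v_s = 334 × |1 − 815/803.7| = 334 × 0.01406 ≈ 4.7 m/s.

4.7 m/s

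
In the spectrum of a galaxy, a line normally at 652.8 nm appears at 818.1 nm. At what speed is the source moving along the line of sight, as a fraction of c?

λ'/λ₀ = 1.2532 > 1 (redshift), so the source is receding.
λ'/λ₀ = √((1 + β)/(1 − β)) for a receding source ⇒ β = (r² − 1)/(r² + 1) with r = λ'/λ₀.
β = (1.5706 − 1)/(1.5706 + 1) ≈ 0.222.

0.222c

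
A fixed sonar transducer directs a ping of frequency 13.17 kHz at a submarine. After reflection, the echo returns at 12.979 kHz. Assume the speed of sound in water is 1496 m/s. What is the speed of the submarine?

Double Doppler shift off a moving reflector: f₂ = f₀ · (v + u)/(v − u) (u > 0 toward emitter).
Rearranging, u = v · (f₂ − f₀)/(f₂ + f₀) = 1496 × -0.191/26.149 ≈ -10.9 m/s.
So the submarine is moving at 10.9 m/s away from the emitter.

10.9 m/s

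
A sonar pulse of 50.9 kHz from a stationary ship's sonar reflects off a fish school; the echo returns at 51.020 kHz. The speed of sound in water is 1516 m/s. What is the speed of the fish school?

1.78 m/s

Double Doppler shift off a moving reflector: f₂ = f₀ · (v + u)/(v − u) (u > 0 toward emitter).
Rearranging, u = v · (f₂ − f₀)/(f₂ + f₀) = 1516 × 0.120/101.920 ≈ 1.78 m/s.
So the fish school is moving at 1.78 m/s toward the emitter.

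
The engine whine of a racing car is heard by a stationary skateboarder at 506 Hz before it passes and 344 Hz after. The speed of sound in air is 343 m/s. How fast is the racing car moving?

f₁/f₂ = (v + v_s)/(v − v_s), so v_s = v · (f₁ − f₂)/(f₁ + f₂).
v_s = 343 × (506 − 344)/(506 + 344) = 343 × 162/850 ≈ 65 m/s.

65 m/s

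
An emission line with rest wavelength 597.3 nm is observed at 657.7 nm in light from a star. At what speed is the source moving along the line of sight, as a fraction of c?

0.096c

λ'/λ₀ = 1.1011 > 1 (redshift), so the source is receding.
λ'/λ₀ = √((1 + β)/(1 − β)) for a receding source ⇒ β = (r² − 1)/(r² + 1) with r = λ'/λ₀.
β = (1.2125 − 1)/(1.2125 + 1) ≈ 0.096.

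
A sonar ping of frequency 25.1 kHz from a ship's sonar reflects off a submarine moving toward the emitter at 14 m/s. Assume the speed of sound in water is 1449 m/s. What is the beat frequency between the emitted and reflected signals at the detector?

The submarine first receives the wave as a moving observer: f₁ = f₀ · (v + u)/v = 25.1 × (1449 + 14)/1449 ≈ 25.343 kHz.
On reflection it acts as a source moving toward the stationary detector: f₂ = f₁ · v/(v − u) = 25.343 × 1449/1435 ≈ 25.590 kHz.
Beat frequency (with f₀ = 25100 Hz): |f₂ − f₀| = 2u·f₀/(v − u) = 2 × 14 × 25100/1435 ≈ 490 Hz.

490 Hz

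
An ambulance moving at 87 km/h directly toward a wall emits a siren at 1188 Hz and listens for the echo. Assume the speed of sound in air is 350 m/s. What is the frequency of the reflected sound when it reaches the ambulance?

87 km/h = 24.17 m/s.
The wall receives the sound from a moving source: f₁ = f₀ · v/(v − v_e) = 1188 × 350/325.83 ≈ 1276 Hz.
On the return leg the ambulance is a moving observer: f₂ = f₁ · (v + v_e)/v = 1276 × 374.17/350 ≈ 1364 Hz.

1364 Hz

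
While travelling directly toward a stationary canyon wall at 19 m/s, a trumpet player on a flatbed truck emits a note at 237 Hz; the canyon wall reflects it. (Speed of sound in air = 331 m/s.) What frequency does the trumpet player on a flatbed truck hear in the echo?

The canyon wall receives the sound from a moving source: f₁ = f₀ · v/(v − v_e) = 237 × 331/312 ≈ 251 Hz.
On the return leg the trumpet player on a flatbed truck is a moving observer: f₂ = f₁ · (v + v_e)/v = 251 × 350/331 ≈ 266 Hz.

266 Hz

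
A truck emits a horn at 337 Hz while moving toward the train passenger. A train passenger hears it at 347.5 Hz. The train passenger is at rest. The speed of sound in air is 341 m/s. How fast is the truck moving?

10.3 m/s

f' = f · v/(v − v_s) ⇒ v_s = v · |1 − f/f'|.
v_s = 341 × |1 − 337/347.5| = 341 × 0.03022 ≈ 10.3 m/s.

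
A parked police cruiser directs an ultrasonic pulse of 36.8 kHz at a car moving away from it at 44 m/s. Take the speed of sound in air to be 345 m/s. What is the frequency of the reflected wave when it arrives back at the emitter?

28.5 kHz

At the car (a moving observer), f₁ = f₀ · (v − u)/v = 36.8 × 301/345 ≈ 32.1 kHz.
The reflection then acts as a moving source: f₂ = f₁ · v/(v + u) ≈ 28.5 kHz.
Equivalently f₂ = f₀ · (v − u)/(v + u).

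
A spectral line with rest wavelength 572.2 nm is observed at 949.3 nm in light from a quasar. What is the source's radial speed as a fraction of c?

λ'/λ₀ = 1.6590 > 1 (redshift), so the source is receding.
λ'/λ₀ = √((1 + β)/(1 − β)) for a receding source ⇒ β = (r² − 1)/(r² + 1) with r = λ'/λ₀.
β = (2.7524 − 1)/(2.7524 + 1) ≈ 0.467.

0.467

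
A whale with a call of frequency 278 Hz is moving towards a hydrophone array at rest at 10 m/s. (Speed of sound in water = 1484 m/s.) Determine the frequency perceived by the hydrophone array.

280 Hz

Only the source moves, toward the listener, so f' = f · v/(v − v_s).
f' = 278 × 1484/(1484 − 10) = 278 × 1484/1474 ≈ 280 Hz.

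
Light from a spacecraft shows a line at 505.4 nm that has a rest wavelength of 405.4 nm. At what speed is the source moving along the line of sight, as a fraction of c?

0.217c

λ'/λ₀ = 1.2467 > 1 (redshift), so the source is receding.
λ'/λ₀ = √((1 + β)/(1 − β)) for a receding source ⇒ β = (r² − 1)/(r² + 1) with r = λ'/λ₀.
β = (1.5542 − 1)/(1.5542 + 1) ≈ 0.217.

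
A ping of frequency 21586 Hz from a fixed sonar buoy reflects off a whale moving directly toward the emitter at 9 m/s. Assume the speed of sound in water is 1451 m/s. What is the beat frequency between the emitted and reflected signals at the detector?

The whale first receives the wave as a moving observer: f₁ = f₀ · (v + u)/v = 21586 × (1451 + 9)/1451 ≈ 21720 Hz.
On reflection it acts as a source moving toward the stationary detector: f₂ = f₁ · v/(v − u) = 21720 × 1451/1442 ≈ 21855 Hz.
Beat frequency: |f₂ − f₀| = 2u·f₀/(v − u) = 2 × 9 × 21586/1442 ≈ 269 Hz.

269 Hz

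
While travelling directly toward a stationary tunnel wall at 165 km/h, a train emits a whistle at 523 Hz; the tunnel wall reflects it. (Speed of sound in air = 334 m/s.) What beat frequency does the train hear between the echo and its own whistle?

166 Hz

165 km/h = 45.83 m/s.
The tunnel wall receives the sound from a moving source: f₁ = f₀ · v/(v − v_e) = 523 × 334/288.17 ≈ 606.2 Hz.
On the return leg the train is a moving observer: f₂ = f₁ · (v + v_e)/v = 606.2 × 379.83/334 ≈ 689.4 Hz.
Beat against the emitted tone: |f₂ − f₀| = 2v_e·f₀/(v − v_e) = 2 × 45.83 × 523/288.17 ≈ 166 Hz.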